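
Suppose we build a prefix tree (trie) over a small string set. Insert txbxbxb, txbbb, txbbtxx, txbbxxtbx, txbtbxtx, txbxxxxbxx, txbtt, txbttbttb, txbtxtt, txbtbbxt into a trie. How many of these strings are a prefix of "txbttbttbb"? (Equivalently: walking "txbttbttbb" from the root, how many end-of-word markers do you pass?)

2

Walk "txbttbttbb" from the root; an end-of-word marker is hit whenever a stored word is a prefix of "txbttbttbb".
Prefixes of the query that are stored words: "txbtt", "txbttbttb"
Count: 2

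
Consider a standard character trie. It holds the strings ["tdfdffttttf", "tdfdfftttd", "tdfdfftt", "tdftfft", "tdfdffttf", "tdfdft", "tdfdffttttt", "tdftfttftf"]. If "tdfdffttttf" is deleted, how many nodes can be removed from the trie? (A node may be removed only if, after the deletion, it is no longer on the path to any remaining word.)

1

A node on "tdfdffttttf"'s path can go only if nothing else ends at it or branches off below it.
The suffix "f" (1 node) is used only by "tdfdffttttf"; the node for "tdfdfftttt" still has the child "t", so pruning stops there.
Nodes removed: 1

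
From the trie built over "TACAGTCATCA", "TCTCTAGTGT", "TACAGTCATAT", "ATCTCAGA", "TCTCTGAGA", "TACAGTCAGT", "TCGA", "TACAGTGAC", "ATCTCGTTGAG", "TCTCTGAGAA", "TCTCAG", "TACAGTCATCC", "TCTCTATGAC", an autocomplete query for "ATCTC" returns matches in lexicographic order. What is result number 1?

Filter for "ATCTC…" and sort: "ATCTCAGA", "ATCTCGTTGAG"
The 1st is ATCTCAGA.

ATCTCAGA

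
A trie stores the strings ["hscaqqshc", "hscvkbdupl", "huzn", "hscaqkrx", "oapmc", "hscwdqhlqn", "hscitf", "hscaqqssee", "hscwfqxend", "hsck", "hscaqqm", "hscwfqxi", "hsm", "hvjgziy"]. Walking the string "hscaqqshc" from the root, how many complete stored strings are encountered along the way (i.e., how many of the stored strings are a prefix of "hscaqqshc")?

Check each prefix of "hscaqqshc" against the stored set — each match is an end-marker on the path.
Prefixes of the query that are stored words: "hscaqqshc"
Count: 1

1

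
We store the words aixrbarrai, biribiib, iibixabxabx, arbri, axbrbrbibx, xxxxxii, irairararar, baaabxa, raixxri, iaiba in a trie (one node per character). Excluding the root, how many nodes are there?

76

Count nodes per top-level branch (shared prefixes stored once):
  'a'-branch (aixrbarrai, arbri, axbrbrbibx): 23 nodes
  'b'-branch (baaabxa, biribiib): 14 nodes
  'i'-branch (iaiba, iibixabxabx, irairararar): 25 nodes
  'r'-branch (raixxri): 7 nodes
  'x'-branch (xxxxxii): 7 nodes
Sum: 76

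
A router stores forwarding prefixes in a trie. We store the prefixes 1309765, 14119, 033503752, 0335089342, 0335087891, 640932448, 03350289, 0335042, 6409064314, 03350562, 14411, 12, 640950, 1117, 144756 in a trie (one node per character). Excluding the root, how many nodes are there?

For each word, the new-node count is its length minus the longest prefix already in the trie:
  "1309765" → 7 new (1, 3, 0, 9, 7, 6, 5)
  "14119" → prefix "1" already present; 4 new (4, 1, 1, 9)
  "033503752" → 9 new (0, 3, 3, 5, 0, 3, 7, 5, 2)
  "0335089342" → prefix "03350" already present; 5 new (8, 9, 3, 4, 2)
  "0335087891" → prefix "033508" already present; 4 new (7, 8, 9, 1)
  "640932448" → 9 new (6, 4, 0, 9, 3, 2, 4, 4, 8)
  "03350289" → prefix "03350" already present; 3 new (2, 8, 9)
  "0335042" → prefix "03350" already present; 2 new (4, 2)
  "6409064314" → prefix "6409" already present; 6 new (0, 6, 4, 3, 1, 4)
  "03350562" → prefix "03350" already present; 3 new (5, 6, 2)
  "14411" → prefix "14" already present; 3 new (4, 1, 1)
  "12" → prefix "1" already present; 1 new (2)
  "640950" → prefix "6409" already present; 2 new (5, 0)
  "1117" → prefix "1" already present; 3 new (1, 1, 7)
  "144756" → prefix "144" already present; 3 new (7, 5, 6)
Total nodes = 7 + 4 + 9 + 5 + 4 + 9 + 3 + 2 + 6 + 3 + 3 + 1 + 2 + 3 + 3 = 64

64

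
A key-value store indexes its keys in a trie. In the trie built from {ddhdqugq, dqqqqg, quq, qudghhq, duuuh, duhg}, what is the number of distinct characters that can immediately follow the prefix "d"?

3

Walk "d" from the root, arriving at one node.
Distinct next characters after "d": d, q, u.
That node has 3 child edges.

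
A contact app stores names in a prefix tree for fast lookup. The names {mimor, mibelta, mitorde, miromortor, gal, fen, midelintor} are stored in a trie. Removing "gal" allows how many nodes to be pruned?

3

A node on "gal"'s path can go only if nothing else ends at it or branches off below it.
No other word shares any prefix with "gal", so all 3 of its nodes go.
Nodes removed: 3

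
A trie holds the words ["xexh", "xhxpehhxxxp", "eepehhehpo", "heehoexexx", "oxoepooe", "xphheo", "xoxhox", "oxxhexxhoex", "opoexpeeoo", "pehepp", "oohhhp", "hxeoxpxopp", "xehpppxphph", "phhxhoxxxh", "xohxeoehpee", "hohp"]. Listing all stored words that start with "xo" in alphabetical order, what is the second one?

xoxhox

DFS of the "xo" subtree visits, in order: "xohxeoehpee", "xoxhox"
Position 2: xoxhox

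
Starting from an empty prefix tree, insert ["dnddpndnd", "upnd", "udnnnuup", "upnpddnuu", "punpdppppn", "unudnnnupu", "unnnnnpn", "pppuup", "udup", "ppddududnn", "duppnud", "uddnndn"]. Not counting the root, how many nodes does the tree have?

77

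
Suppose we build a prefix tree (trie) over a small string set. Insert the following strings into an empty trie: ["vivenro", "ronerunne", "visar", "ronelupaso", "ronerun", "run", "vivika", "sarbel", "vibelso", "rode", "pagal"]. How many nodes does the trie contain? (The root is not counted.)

48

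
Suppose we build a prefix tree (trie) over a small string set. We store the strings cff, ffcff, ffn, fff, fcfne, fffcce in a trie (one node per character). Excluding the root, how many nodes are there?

17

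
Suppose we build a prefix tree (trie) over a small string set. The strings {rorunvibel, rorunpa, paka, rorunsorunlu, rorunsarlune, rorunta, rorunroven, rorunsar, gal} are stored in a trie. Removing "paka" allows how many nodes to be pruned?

4

Walk "paka" from the leaf back toward the root, removing each node that no remaining word uses.
No other word shares any prefix with "paka", so all 4 of its nodes go.
Nodes removed: 4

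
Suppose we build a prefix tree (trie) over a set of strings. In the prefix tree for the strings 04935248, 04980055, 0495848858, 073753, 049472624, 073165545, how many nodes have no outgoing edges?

6

Leaves are exactly the stored words that no other stored word extends.
Those words: "04935248", "049472624", "0495848858", "04980055", "073165545", "073753"
Leaf count: 6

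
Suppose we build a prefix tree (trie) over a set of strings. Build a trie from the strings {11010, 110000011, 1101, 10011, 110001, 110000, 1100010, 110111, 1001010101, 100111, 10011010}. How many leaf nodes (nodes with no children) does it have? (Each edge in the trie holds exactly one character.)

A leaf is a node with no children — equivalently, the end of a word that is not a proper prefix of any other stored word.
Those words: "1001010101", "10011010", "100111", "110000011", "1100010", "11010", "110111"
Leaf count: 7

7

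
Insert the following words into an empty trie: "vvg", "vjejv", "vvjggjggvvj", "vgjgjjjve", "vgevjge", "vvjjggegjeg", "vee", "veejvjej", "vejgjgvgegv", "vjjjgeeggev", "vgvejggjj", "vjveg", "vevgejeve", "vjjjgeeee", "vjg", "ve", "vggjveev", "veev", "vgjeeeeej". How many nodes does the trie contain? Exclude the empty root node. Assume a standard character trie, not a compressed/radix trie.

95

Trace insertions, counting only characters that open a new branch:
  "vvg" → 3 new (v, v, g)
  "vjejv" → prefix "v" already present; 4 new (j, e, j, v)
  "vvjggjggvvj" → prefix "vv" already present; 9 new (j, g, g, j, g, g, v, v, j)
  "vgjgjjjve" → prefix "v" already present; 8 new (g, j, g, j, j, j, v, e)
  "vgevjge" → prefix "vg" already present; 5 new (e, v, j, g, e)
  "vvjjggegjeg" → prefix "vvj" already present; 8 new (j, g, g, e, g, j, e, g)
  "vee" → prefix "v" already present; 2 new (e, e)
  "veejvjej" → prefix "vee" already present; 5 new (j, v, j, e, j)
  "vejgjgvgegv" → prefix "ve" already present; 9 new (j, g, j, g, v, g, e, g, v)
  "vjjjgeeggev" → prefix "vj" already present; 9 new (j, j, g, e, e, g, g, e, v)
  "vgvejggjj" → prefix "vg" already present; 7 new (v, e, j, g, g, j, j)
  "vjveg" → prefix "vj" already present; 3 new (v, e, g)
  "vevgejeve" → prefix "ve" already present; 7 new (v, g, e, j, e, v, e)
  "vjjjgeeee" → prefix "vjjjgee" already present; 2 new (e, e)
  "vjg" → prefix "vj" already present; 1 new (g)
  "ve" → prefix "ve" already present; 0 new (none)
  "vggjveev" → prefix "vg" already present; 6 new (g, j, v, e, e, v)
  "veev" → prefix "vee" already present; 1 new (v)
  "vgjeeeeej" → prefix "vgj" already present; 6 new (e, e, e, e, e, j)
Total nodes = 3 + 4 + 9 + 8 + 5 + 8 + 2 + 5 + 9 + 9 + 7 + 3 + 7 + 2 + 1 + 0 + 6 + 1 + 6 = 95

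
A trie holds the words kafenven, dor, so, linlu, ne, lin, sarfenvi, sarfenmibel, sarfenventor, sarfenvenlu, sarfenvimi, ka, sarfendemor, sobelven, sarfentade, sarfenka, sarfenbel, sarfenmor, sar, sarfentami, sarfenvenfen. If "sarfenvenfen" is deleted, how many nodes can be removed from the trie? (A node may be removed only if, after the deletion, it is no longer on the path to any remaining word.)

A node on "sarfenvenfen"'s path can go only if nothing else ends at it or branches off below it.
The suffix "fen" (3 nodes) is used only by "sarfenvenfen"; the node for "sarfenven" still has the child "t", so pruning stops there.
Nodes removed: 3

3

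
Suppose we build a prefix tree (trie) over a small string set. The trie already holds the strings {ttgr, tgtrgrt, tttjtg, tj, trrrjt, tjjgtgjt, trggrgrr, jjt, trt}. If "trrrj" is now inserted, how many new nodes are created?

0

"trrrj" is already a full path in the trie; only an end-marker is added.
No new nodes are needed: 0.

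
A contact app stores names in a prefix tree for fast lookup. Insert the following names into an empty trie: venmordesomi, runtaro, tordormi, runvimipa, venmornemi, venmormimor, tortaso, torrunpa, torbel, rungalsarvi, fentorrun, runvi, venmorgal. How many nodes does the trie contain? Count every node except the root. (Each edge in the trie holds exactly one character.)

For each word, the new-node count is its length minus the longest prefix already in the trie:
  "venmordesomi" → 12 new (v, e, n, m, o, r, d, e, s, o, m, i)
  "runtaro" → 7 new (r, u, n, t, a, r, o)
  "tordormi" → 8 new (t, o, r, d, o, r, m, i)
  "runvimipa" → prefix "run" already present; 6 new (v, i, m, i, p, a)
  "venmornemi" → prefix "venmor" already present; 4 new (n, e, m, i)
  "venmormimor" → prefix "venmor" already present; 5 new (m, i, m, o, r)
  "tortaso" → prefix "tor" already present; 4 new (t, a, s, o)
  "torrunpa" → prefix "tor" already present; 5 new (r, u, n, p, a)
  "torbel" → prefix "tor" already present; 3 new (b, e, l)
  "rungalsarvi" → prefix "run" already present; 8 new (g, a, l, s, a, r, v, i)
  "fentorrun" → 9 new (f, e, n, t, o, r, r, u, n)
  "runvi" → prefix "runvi" already present; 0 new (none)
  "venmorgal" → prefix "venmor" already present; 3 new (g, a, l)
Total nodes = 12 + 7 + 8 + 6 + 4 + 5 + 4 + 5 + 3 + 8 + 9 + 0 + 3 = 74

74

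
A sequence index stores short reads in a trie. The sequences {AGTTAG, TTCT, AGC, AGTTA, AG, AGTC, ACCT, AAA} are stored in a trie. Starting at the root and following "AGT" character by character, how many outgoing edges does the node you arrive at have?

Walk "AGT" from the root, arriving at one node.
Characters that immediately follow "AGT" among the stored strings: {C, T}.
That node has 2 child edges.

2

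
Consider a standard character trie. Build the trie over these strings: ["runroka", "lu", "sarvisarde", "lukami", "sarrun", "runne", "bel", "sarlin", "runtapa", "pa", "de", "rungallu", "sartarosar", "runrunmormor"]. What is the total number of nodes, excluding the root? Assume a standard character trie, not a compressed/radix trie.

62

For each word, the new-node count is its length minus the longest prefix already in the trie:
  "runroka" → 7 new (r, u, n, r, o, k, a)
  "lu" → 2 new (l, u)
  "sarvisarde" → 10 new (s, a, r, v, i, s, a, r, d, e)
  "lukami" → prefix "lu" already present; 4 new (k, a, m, i)
  "sarrun" → prefix "sar" already present; 3 new (r, u, n)
  "runne" → prefix "run" already present; 2 new (n, e)
  "bel" → 3 new (b, e, l)
  "sarlin" → prefix "sar" already present; 3 new (l, i, n)
  "runtapa" → prefix "run" already present; 4 new (t, a, p, a)
  "pa" → 2 new (p, a)
  "de" → 2 new (d, e)
  "rungallu" → prefix "run" already present; 5 new (g, a, l, l, u)
  "sartarosar" → prefix "sar" already present; 7 new (t, a, r, o, s, a, r)
  "runrunmormor" → prefix "runr" already present; 8 new (u, n, m, o, r, m, o, r)
Total nodes = 7 + 2 + 10 + 4 + 3 + 2 + 3 + 3 + 4 + 2 + 2 + 5 + 7 + 8 = 62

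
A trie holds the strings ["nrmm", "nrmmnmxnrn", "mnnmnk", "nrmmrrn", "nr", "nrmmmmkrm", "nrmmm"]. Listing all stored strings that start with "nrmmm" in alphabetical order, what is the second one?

Words with prefix "nrmmm", in lexicographic order: "nrmmm", "nrmmmmkrm"
The 2nd is nrmmmmkrm.

nrmmmmkrm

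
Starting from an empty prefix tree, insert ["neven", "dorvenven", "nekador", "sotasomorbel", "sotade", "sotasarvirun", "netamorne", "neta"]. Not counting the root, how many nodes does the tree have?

47

Count nodes per top-level branch (shared prefixes stored once):
  'd'-branch (dorvenven): 9 nodes
  'n'-branch (nekador, neta, netamorne, neven): 17 nodes
  's'-branch (sotade, sotasarvirun, sotasomorbel): 21 nodes
Sum: 47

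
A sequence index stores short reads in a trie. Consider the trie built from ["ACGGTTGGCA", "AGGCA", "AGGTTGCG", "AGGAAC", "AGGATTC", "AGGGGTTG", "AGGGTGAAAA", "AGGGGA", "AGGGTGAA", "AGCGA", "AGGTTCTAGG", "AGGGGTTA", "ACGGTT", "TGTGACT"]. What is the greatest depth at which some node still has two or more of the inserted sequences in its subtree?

Equivalently: take the maximum, over all pairs, of their longest common prefix length.
"AGGGTGAA" and "AGGGTGAAAA" agree on "AGGGTGAA" (8 characters) before diverging; nothing deeper is shared.
Longest shared-prefix length: 8

8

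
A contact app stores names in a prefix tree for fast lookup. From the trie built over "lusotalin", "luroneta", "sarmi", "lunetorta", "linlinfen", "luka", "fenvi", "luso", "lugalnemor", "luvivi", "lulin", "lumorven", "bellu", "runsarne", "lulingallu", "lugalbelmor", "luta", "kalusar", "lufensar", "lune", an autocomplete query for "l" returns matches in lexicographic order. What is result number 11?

Filter for "l…" and sort: "linlinfen", "lufensar", "lugalbelmor", "lugalnemor", "luka", "lulin", "lulingallu", "lumorven", "lune", "lunetorta", "luroneta", "luso", "lusotalin", "luta", "luvivi"
Position 11: luroneta

luroneta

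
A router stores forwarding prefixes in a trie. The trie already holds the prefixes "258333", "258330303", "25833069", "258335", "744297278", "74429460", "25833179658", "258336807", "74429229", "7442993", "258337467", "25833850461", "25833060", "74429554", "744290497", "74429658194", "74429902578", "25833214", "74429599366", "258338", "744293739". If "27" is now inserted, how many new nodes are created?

1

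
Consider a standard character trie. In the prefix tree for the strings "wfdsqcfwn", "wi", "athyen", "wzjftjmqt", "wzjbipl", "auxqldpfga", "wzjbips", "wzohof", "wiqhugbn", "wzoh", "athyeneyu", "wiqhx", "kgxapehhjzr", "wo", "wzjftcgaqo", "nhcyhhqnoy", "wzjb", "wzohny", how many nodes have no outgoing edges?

14

A leaf is a node with no children — equivalently, the end of a word that is not a proper prefix of any other stored word.
Those words: "athyeneyu", "auxqldpfga", "kgxapehhjzr", "nhcyhhqnoy", "wfdsqcfwn", "wiqhugbn", "wiqhx", "wo", "wzjbipl", "wzjbips", "wzjftcgaqo", "wzjftjmqt", "wzohny", "wzohof"
Leaf count: 14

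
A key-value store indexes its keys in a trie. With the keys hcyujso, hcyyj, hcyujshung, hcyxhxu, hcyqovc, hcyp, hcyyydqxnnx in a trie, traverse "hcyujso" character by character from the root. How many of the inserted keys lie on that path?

1

Traverse "hcyujso" character by character; count nodes along the way that are marked as word ends.
Prefixes of the query that are stored words: "hcyujso"
Count: 1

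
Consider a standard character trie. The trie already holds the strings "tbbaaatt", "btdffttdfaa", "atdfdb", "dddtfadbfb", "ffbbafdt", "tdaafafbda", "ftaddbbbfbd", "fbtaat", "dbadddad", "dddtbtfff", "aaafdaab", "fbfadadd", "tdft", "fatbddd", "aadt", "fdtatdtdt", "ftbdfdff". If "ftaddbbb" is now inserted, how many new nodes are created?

0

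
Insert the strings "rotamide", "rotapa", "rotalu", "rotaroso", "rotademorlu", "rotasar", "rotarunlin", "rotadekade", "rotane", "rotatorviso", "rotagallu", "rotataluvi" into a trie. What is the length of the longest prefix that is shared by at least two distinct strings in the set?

The deepest shared node is where two words last agree before diverging.
"rotadekade" and "rotademorlu" agree on "rotade" (6 characters) before diverging; nothing deeper is shared.
Longest shared-prefix length: 6

6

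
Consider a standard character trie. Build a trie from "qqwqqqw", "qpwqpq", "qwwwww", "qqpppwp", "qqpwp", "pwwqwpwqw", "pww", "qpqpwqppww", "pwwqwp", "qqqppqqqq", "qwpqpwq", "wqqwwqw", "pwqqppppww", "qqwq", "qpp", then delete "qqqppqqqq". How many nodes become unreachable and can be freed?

After clearing the end-marker at "qqqppqqqq", prune upward until reaching a node still needed by another word.
The suffix "qppqqqq" (7 nodes) is used only by "qqqppqqqq"; the node for "qq" still has the child "w", so pruning stops there.
Nodes removed: 7

7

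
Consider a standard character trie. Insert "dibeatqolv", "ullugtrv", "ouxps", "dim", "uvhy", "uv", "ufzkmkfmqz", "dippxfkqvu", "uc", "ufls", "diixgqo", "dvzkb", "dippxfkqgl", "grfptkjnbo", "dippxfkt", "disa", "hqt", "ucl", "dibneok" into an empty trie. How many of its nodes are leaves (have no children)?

17

A leaf is a node with no children — equivalently, the end of a word that is not a proper prefix of any other stored word.
Those words: "dibeatqolv", "dibneok", "diixgqo", "dim", "dippxfkqgl", "dippxfkqvu", "dippxfkt", "disa", "dvzkb", "grfptkjnbo", "hqt", "ouxps", "ucl", "ufls", "ufzkmkfmqz", "ullugtrv", "uvhy"
Leaf count: 17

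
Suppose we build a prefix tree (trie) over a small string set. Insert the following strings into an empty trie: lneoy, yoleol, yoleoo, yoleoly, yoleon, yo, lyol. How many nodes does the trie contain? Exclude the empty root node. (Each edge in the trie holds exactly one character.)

Count nodes per top-level branch (shared prefixes stored once):
  'l'-branch (lneoy, lyol): 8 nodes
  'y'-branch (yo, yoleol, yoleoly, yoleon, yoleoo): 9 nodes
Sum: 17

17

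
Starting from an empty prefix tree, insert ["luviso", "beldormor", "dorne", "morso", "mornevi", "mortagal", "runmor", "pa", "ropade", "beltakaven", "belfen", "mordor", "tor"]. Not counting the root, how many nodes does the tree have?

63

Trace insertions, counting only characters that open a new branch:
  "luviso" → 6 new (l, u, v, i, s, o)
  "beldormor" → 9 new (b, e, l, d, o, r, m, o, r)
  "dorne" → 5 new (d, o, r, n, e)
  "morso" → 5 new (m, o, r, s, o)
  "mornevi" → prefix "mor" already present; 4 new (n, e, v, i)
  "mortagal" → prefix "mor" already present; 5 new (t, a, g, a, l)
  "runmor" → 6 new (r, u, n, m, o, r)
  "pa" → 2 new (p, a)
  "ropade" → prefix "r" already present; 5 new (o, p, a, d, e)
  "beltakaven" → prefix "bel" already present; 7 new (t, a, k, a, v, e, n)
  "belfen" → prefix "bel" already present; 3 new (f, e, n)
  "mordor" → prefix "mor" already present; 3 new (d, o, r)
  "tor" → 3 new (t, o, r)
Total nodes = 6 + 9 + 5 + 5 + 4 + 5 + 6 + 2 + 5 + 7 + 3 + 3 + 3 = 63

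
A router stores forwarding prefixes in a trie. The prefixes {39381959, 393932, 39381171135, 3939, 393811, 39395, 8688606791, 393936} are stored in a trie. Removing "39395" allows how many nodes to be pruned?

1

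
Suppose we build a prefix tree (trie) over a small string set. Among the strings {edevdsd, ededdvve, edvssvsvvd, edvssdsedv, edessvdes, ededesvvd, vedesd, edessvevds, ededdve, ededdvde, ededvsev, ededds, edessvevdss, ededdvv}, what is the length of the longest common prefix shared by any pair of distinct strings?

The deepest shared node is where two words last agree before diverging.
"edessvevds" and "edessvevdss" agree on "edessvevds" (10 characters) before diverging; nothing deeper is shared.
Longest shared-prefix length: 10

10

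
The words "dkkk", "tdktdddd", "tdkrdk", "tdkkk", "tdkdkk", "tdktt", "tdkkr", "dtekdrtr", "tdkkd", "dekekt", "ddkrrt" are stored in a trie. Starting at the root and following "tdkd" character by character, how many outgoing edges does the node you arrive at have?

1

Walk "tdkd" from the root, arriving at one node.
Characters that immediately follow "tdkd" among the stored strings: {k}.
That node has 1 child edge.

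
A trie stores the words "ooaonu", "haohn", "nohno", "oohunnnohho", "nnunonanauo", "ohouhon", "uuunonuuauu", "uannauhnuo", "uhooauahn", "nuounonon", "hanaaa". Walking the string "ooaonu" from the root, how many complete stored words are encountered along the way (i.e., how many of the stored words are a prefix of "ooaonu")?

1

Traverse "ooaonu" character by character; count nodes along the way that are marked as word ends.
Prefixes of the query that are stored words: "ooaonu"
Count: 1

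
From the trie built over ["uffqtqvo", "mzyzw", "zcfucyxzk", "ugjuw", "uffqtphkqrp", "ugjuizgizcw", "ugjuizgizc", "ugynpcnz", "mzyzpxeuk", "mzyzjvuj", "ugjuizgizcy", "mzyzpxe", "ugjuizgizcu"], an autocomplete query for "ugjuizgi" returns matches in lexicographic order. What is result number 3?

ugjuizgizcw

Words with prefix "ugjuizgi", in lexicographic order: "ugjuizgizc", "ugjuizgizcu", "ugjuizgizcw", "ugjuizgizcy"
Position 3: ugjuizgizcw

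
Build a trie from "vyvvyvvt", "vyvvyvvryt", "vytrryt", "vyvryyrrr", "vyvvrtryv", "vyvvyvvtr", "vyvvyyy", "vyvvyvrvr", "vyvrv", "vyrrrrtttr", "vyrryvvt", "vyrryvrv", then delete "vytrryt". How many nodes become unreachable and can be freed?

5

Walk "vytrryt" from the leaf back toward the root, removing each node that no remaining word uses.
The suffix "trryt" (5 nodes) is used only by "vytrryt"; the node for "vy" still has the child "v", so pruning stops there.
Nodes removed: 5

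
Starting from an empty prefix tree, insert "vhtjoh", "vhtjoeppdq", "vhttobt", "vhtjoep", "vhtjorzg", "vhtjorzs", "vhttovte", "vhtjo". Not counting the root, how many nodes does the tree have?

22

Count nodes per top-level branch (shared prefixes stored once):
  'v'-branch (vhtjo, vhtjoep, vhtjoeppdq, vhtjoh, vhtjorzg, vhtjorzs, vhttobt, vhttovte): 22 nodes
Sum: 22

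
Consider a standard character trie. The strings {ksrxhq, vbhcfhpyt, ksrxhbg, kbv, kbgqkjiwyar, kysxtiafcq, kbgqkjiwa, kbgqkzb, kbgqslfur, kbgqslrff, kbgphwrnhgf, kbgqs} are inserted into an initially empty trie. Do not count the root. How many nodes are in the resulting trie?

Trace insertions, counting only characters that open a new branch:
  "ksrxhq" → 6 new (k, s, r, x, h, q)
  "vbhcfhpyt" → 9 new (v, b, h, c, f, h, p, y, t)
  "ksrxhbg" → prefix "ksrxh" already present; 2 new (b, g)
  "kbv" → prefix "k" already present; 2 new (b, v)
  "kbgqkjiwyar" → prefix "kb" already present; 9 new (g, q, k, j, i, w, y, a, r)
  "kysxtiafcq" → prefix "k" already present; 9 new (y, s, x, t, i, a, f, c, q)
  "kbgqkjiwa" → prefix "kbgqkjiw" already present; 1 new (a)
  "kbgqkzb" → prefix "kbgqk" already present; 2 new (z, b)
  "kbgqslfur" → prefix "kbgq" already present; 5 new (s, l, f, u, r)
  "kbgqslrff" → prefix "kbgqsl" already present; 3 new (r, f, f)
  "kbgphwrnhgf" → prefix "kbg" already present; 8 new (p, h, w, r, n, h, g, f)
  "kbgqs" → prefix "kbgqs" already present; 0 new (none)
Total nodes = 6 + 9 + 2 + 2 + 9 + 9 + 1 + 2 + 5 + 3 + 8 + 0 = 56

56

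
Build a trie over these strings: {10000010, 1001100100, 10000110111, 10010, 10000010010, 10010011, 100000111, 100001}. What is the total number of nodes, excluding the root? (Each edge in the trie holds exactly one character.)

30

For each word, the new-node count is its length minus the longest prefix already in the trie:
  "10000010" → 8 new (1, 0, 0, 0, 0, 0, 1, 0)
  "1001100100" → prefix "100" already present; 7 new (1, 1, 0, 0, 1, 0, 0)
  "10000110111" → prefix "10000" already present; 6 new (1, 1, 0, 1, 1, 1)
  "10010" → prefix "1001" already present; 1 new (0)
  "10000010010" → prefix "10000010" already present; 3 new (0, 1, 0)
  "10010011" → prefix "10010" already present; 3 new (0, 1, 1)
  "100000111" → prefix "1000001" already present; 2 new (1, 1)
  "100001" → prefix "100001" already present; 0 new (none)
Total nodes = 8 + 7 + 6 + 1 + 3 + 3 + 2 + 0 = 30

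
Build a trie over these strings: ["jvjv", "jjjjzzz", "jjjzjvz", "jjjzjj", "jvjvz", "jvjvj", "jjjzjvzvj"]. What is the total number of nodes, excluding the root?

19

Count nodes per top-level branch (shared prefixes stored once):
  'j'-branch (jjjjzzz, jjjzjj, jjjzjvz, jjjzjvzvj, jvjv, jvjvj, jvjvz): 19 nodes
Sum: 19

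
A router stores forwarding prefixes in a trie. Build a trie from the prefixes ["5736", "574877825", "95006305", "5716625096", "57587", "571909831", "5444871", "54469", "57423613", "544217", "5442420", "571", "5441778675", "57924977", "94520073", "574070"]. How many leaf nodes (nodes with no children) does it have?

15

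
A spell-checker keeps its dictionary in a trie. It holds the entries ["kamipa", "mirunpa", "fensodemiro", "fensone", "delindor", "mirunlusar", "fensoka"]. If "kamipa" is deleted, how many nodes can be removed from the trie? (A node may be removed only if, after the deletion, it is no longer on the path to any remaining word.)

6

After clearing the end-marker at "kamipa", prune upward until reaching a node still needed by another word.
No other word shares any prefix with "kamipa", so all 6 of its nodes go.
Nodes removed: 6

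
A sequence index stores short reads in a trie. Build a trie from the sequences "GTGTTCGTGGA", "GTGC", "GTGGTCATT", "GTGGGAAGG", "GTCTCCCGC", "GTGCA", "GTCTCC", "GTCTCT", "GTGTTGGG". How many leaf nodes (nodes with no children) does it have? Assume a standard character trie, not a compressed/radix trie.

A leaf is a node with no children — equivalently, the end of a word that is not a proper prefix of any other stored word.
Those words: "GTCTCCCGC", "GTCTCT", "GTGCA", "GTGGGAAGG", "GTGGTCATT", "GTGTTCGTGGA", "GTGTTGGG"
Leaf count: 7

7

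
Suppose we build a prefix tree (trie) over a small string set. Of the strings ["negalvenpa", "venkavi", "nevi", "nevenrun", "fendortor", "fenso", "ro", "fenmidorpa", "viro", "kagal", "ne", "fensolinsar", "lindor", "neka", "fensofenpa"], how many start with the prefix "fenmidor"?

1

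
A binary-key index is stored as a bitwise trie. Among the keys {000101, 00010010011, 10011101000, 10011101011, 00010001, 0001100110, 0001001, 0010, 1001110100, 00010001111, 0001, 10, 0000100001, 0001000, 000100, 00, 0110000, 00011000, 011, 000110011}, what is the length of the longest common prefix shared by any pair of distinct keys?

10

The deepest shared node is where two words last agree before diverging.
e.g. "1001110100" and "10011101000" share the prefix "1001110100" of length 10; no pair shares a longer one.
Longest shared-prefix length: 10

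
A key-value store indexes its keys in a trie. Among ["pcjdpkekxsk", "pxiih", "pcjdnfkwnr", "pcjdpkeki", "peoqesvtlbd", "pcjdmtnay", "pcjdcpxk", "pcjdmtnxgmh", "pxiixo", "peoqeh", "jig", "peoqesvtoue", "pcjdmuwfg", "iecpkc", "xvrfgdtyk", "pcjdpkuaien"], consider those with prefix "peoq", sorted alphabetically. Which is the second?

peoqesvtlbd

DFS of the "peoq" subtree visits, in order: "peoqeh", "peoqesvtlbd", "peoqesvtoue"
The 2nd is peoqesvtlbd.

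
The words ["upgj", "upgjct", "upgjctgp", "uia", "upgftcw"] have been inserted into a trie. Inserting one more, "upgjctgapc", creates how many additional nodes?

"upgjctg" is already a path in the trie; the remaining "apc" must be added.
New nodes needed: |"upgjctgapc"| − 7 = 10 − 7 = 3.

3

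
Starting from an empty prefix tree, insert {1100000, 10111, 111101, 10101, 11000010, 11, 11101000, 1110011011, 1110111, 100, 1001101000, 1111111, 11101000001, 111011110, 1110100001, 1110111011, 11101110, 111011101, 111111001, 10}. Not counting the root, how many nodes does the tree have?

55

Count nodes per top-level branch (shared prefixes stored once):
  '1'-branch (10, 100, 1001101000, 10101, 10111, 11, 1100000, 11000010, 1110011011, 11101000, 11101000001, 1110100001, 1110111, 11101110, 111011101, 1110111011, 111011110, 111101, 111111001, 1111111): 55 nodes
Sum: 55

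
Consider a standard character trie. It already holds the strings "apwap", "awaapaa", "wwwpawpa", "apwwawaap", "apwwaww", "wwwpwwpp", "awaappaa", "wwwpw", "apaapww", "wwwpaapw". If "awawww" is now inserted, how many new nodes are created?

Walking "awawww" from the root, the first 3 characters ("awa") follow existing edges; "w" is the first miss.
New nodes needed: |"awawww"| − 3 = 6 − 3 = 3.

3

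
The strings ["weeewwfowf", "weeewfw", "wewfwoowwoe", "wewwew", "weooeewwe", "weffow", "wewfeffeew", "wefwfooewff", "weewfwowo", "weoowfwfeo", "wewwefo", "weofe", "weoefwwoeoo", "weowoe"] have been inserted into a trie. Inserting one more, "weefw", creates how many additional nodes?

2

The longest prefix of "weefw" already in the trie is "wee" (length 3).
So 5 − 3 = 2 new nodes.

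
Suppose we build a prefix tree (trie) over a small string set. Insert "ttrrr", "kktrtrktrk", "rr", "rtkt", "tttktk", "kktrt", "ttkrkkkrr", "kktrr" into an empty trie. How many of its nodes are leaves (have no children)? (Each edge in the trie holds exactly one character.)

A leaf is a node with no children — equivalently, the end of a word that is not a proper prefix of any other stored word.
Those words: "kktrr", "kktrtrktrk", "rr", "rtkt", "ttkrkkkrr", "ttrrr", "tttktk"
Leaf count: 7

7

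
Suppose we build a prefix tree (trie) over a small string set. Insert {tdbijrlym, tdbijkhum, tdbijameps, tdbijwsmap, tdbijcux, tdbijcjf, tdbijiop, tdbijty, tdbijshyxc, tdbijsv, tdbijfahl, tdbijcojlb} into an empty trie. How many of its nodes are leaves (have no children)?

Leaves are exactly the stored words that no other stored word extends.
Those words: "tdbijameps", "tdbijcjf", "tdbijcojlb", "tdbijcux", "tdbijfahl", "tdbijiop", "tdbijkhum", "tdbijrlym", "tdbijshyxc", "tdbijsv", "tdbijty", "tdbijwsmap"
Leaf count: 12

12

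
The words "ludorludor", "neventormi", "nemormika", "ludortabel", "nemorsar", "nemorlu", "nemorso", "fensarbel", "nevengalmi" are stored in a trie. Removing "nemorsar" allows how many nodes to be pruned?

After clearing the end-marker at "nemorsar", prune upward until reaching a node still needed by another word.
The suffix "ar" (2 nodes) is used only by "nemorsar"; the node for "nemors" still has the child "o", so pruning stops there.
Nodes removed: 2

2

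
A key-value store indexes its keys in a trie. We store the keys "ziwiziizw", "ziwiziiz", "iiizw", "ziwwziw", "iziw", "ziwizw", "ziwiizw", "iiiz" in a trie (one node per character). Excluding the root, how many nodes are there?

Trie structure (* marks end of a word):
(root)
├─ i
│  ├─ i
│  │  └─ i
│  │     └─ z *
│  │        └─ w *
│  └─ z
│     └─ i
│        └─ w *
└─ z
   └─ i
      └─ w
         ├─ i
         │  ├─ i
         │  │  └─ z
         │  │     └─ w *
         │  └─ z
         │     ├─ i
         │     │  └─ i
         │     │     └─ z *
         │     │        └─ w *
         │     └─ w *
         └─ w
            └─ z
               └─ i
                  └─ w *
Counting every labelled node above: 25.

25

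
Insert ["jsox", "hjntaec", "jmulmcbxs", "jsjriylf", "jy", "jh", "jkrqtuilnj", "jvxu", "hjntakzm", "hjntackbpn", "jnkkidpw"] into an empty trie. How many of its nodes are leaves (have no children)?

Leaves are exactly the stored words that no other stored word extends.
Those words: "hjntackbpn", "hjntaec", "hjntakzm", "jh", "jkrqtuilnj", "jmulmcbxs", "jnkkidpw", "jsjriylf", "jsox", "jvxu", "jy"
Leaf count: 11

11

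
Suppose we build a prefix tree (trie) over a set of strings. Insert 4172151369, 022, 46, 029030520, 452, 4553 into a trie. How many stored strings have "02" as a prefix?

Filter for entries beginning with "02":
Words under "02": 022, 029030520
Count: 2

2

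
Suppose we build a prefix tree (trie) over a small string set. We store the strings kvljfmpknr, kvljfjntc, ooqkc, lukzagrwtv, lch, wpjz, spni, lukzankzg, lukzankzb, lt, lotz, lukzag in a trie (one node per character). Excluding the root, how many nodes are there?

48

Insert word by word; a character creates a node only if that edge doesn't already exist:
  "kvljfmpknr" → 10 new (k, v, l, j, f, m, p, k, n, r)
  "kvljfjntc" → prefix "kvljf" already present; 4 new (j, n, t, c)
  "ooqkc" → 5 new (o, o, q, k, c)
  "lukzagrwtv" → 10 new (l, u, k, z, a, g, r, w, t, v)
  "lch" → prefix "l" already present; 2 new (c, h)
  "wpjz" → 4 new (w, p, j, z)
  "spni" → 4 new (s, p, n, i)
  "lukzankzg" → prefix "lukza" already present; 4 new (n, k, z, g)
  "lukzankzb" → prefix "lukzankz" already present; 1 new (b)
  "lt" → prefix "l" already present; 1 new (t)
  "lotz" → prefix "l" already present; 3 new (o, t, z)
  "lukzag" → prefix "lukzag" already present; 0 new (none)
Total nodes = 10 + 4 + 5 + 10 + 2 + 4 + 4 + 4 + 1 + 1 + 3 + 0 = 48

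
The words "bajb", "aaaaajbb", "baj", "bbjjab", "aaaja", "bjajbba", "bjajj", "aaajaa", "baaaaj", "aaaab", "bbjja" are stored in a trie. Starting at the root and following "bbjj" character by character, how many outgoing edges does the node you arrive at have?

Walk "bbjj" from the root, arriving at one node.
Characters that immediately follow "bbjj" among the stored strings: {a}.
That node has 1 child edge.

1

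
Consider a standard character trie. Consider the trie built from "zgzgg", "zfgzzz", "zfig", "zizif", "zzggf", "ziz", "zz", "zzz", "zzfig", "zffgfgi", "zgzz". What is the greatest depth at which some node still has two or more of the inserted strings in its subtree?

The deepest shared node is where two words last agree before diverging.
"zgzgg" and "zgzz" agree on "zgz" (3 characters) before diverging; nothing deeper is shared.
Longest shared-prefix length: 3

3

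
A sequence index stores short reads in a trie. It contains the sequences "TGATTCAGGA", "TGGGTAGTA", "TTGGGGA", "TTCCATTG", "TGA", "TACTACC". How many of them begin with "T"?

6

Walk to "T"; the words in its subtree are exactly those with that prefix.
Matches: "TACTACC", "TGA", "TGATTCAGGA", "TGGGTAGTA", "TTCCATTG", "TTGGGGA"
Count: 6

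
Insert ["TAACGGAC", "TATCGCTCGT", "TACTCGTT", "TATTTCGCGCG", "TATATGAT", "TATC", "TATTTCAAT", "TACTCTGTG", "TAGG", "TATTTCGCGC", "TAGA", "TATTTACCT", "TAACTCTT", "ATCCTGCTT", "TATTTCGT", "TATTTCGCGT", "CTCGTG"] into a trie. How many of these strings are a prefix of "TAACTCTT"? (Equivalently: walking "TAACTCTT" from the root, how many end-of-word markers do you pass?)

1

Walk "TAACTCTT" from the root; an end-of-word marker is hit whenever a stored word is a prefix of "TAACTCTT".
Prefixes of the query that are stored words: "TAACTCTT"
Count: 1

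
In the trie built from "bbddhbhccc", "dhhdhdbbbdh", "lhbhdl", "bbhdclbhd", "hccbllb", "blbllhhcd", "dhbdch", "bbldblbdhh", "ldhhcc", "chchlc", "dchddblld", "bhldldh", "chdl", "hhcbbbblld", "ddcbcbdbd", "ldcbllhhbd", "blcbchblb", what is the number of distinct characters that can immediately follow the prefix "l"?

Walk "l" from the root, arriving at one node.
Distinct next characters after "l": d, h.
That node has 2 child edges.

2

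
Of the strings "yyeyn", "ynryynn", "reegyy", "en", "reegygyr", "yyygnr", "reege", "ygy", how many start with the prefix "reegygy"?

1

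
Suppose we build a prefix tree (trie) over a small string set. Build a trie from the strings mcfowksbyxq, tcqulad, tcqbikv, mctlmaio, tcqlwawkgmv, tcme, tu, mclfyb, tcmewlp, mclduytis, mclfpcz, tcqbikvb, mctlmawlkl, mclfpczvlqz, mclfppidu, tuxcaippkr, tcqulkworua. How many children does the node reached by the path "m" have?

1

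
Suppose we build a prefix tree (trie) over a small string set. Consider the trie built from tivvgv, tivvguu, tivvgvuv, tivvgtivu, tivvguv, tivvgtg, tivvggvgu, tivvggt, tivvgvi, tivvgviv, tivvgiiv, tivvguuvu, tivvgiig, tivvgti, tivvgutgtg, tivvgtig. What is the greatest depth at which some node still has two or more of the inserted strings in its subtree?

7

Equivalently: take the maximum, over all pairs, of their longest common prefix length.
e.g. "tivvgiig" and "tivvgiiv" share the prefix "tivvgii" of length 7; no pair shares a longer one.
Longest shared-prefix length: 7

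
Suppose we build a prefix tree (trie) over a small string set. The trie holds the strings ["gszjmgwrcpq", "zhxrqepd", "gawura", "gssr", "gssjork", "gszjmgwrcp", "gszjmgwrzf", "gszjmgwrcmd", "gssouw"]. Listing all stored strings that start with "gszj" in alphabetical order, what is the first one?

gszjmgwrcmd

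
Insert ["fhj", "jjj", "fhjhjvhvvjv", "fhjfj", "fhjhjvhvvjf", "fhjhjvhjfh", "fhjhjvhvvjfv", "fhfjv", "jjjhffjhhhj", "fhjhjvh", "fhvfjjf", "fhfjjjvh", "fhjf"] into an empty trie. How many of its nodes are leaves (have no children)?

Leaves are exactly the stored words that no other stored word extends.
Those words: "fhfjjjvh", "fhfjv", "fhjfj", "fhjhjvhjfh", "fhjhjvhvvjfv", "fhjhjvhvvjv", "fhvfjjf", "jjjhffjhhhj"
Leaf count: 8

8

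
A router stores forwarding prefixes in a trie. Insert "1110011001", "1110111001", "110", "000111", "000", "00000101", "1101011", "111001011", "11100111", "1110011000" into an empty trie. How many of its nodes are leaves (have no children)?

8

A leaf is a node with no children — equivalently, the end of a word that is not a proper prefix of any other stored word.
Those words: "00000101", "000111", "1101011", "111001011", "1110011000", "1110011001", "11100111", "1110111001"
Leaf count: 8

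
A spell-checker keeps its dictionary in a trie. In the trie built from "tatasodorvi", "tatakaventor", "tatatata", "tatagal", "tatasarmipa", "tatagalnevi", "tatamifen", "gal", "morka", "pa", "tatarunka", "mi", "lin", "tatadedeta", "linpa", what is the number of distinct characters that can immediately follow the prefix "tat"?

1

Follow the path "tat" to its node, then look at its outgoing edges.
Distinct next characters after "tat": a.
That node has 1 child edge.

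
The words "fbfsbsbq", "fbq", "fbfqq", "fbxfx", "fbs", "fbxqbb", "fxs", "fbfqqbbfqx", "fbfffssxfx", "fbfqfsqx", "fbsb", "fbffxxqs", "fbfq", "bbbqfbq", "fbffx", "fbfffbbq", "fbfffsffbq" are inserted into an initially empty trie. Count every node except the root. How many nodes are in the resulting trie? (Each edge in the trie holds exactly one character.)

55

Insert word by word; a character creates a node only if that edge doesn't already exist:
  "fbfsbsbq" → 8 new (f, b, f, s, b, s, b, q)
  "fbq" → prefix "fb" already present; 1 new (q)
  "fbfqq" → prefix "fbf" already present; 2 new (q, q)
  "fbxfx" → prefix "fb" already present; 3 new (x, f, x)
  "fbs" → prefix "fb" already present; 1 new (s)
  "fbxqbb" → prefix "fbx" already present; 3 new (q, b, b)
  "fxs" → prefix "f" already present; 2 new (x, s)
  "fbfqqbbfqx" → prefix "fbfqq" already present; 5 new (b, b, f, q, x)
  "fbfffssxfx" → prefix "fbf" already present; 7 new (f, f, s, s, x, f, x)
  "fbfqfsqx" → prefix "fbfq" already present; 4 new (f, s, q, x)
  "fbsb" → prefix "fbs" already present; 1 new (b)
  "fbffxxqs" → prefix "fbff" already present; 4 new (x, x, q, s)
  "fbfq" → prefix "fbfq" already present; 0 new (none)
  "bbbqfbq" → 7 new (b, b, b, q, f, b, q)
  "fbffx" → prefix "fbffx" already present; 0 new (none)
  "fbfffbbq" → prefix "fbfff" already present; 3 new (b, b, q)
  "fbfffsffbq" → prefix "fbfffs" already present; 4 new (f, f, b, q)
Total nodes = 8 + 1 + 2 + 3 + 1 + 3 + 2 + 5 + 7 + 4 + 1 + 4 + 0 + 7 + 0 + 3 + 4 = 55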